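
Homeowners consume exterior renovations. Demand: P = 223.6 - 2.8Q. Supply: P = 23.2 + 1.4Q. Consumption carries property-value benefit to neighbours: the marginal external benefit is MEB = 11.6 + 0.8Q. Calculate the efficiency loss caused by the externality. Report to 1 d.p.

Market equilibrium (private): 23.2 + 1.4Q = 223.6 - 2.8Q → Q_m = 47.7143.
Social marginal benefit = demand + MEB = 235.2 - 2.0Q.
Set SMB = MC: 235.2 - 2.0Q = 23.2 + 1.4Q → Q* = 62.3529.
The loss is the area between SMB and MC from Q* to Q_m; with linear curves that's a triangle of height MEB(Q_m).
DWL = ½ × 14.6386 × 49.7714 = 364.2918.

DWL = 364.3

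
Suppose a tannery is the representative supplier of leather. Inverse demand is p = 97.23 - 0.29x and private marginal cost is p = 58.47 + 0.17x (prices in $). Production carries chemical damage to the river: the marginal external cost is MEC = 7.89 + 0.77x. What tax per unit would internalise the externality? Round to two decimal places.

tax = $27.22 per unit

Social marginal cost = private MC + MEC = 66.36 + 0.94x.
Set SMC = demand: 66.36 + 0.94x = 97.23 - 0.29x → x* = 25.0976.
The Pigouvian tax equals MEC at x*: 7.89 + 0.77×25.0976 = 27.2152.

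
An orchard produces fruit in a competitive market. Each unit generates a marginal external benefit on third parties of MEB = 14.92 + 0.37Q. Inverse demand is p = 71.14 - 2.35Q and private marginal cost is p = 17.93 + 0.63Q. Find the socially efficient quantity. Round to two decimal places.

Q* = 26.10

Social marginal cost = private MC − MEB = 3.01 + 0.26Q.
Set SMC = demand: 3.01 + 0.26Q = 71.14 - 2.35Q → Q* = 26.1034.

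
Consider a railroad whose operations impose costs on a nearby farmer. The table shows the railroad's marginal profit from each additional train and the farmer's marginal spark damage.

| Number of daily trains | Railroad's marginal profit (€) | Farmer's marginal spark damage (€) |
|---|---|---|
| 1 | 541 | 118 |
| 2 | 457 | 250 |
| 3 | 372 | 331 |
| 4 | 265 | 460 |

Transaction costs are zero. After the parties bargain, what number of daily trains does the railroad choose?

Bargaining reaches the level where marginal profit last exceeds marginal spark damage.
That holds through level 3 (372 ≥ 331) but not at 4 (265 < 460).

3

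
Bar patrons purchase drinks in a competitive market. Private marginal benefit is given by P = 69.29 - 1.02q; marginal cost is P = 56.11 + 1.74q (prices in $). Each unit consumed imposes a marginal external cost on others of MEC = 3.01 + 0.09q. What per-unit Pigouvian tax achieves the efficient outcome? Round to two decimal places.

tax = $3.33 per unit

Social marginal benefit = demand − MEC = 66.28 - 1.11q.
Set SMB = MC: 66.28 - 1.11q = 56.11 + 1.74q → q* = 3.5684.
The Pigouvian tax equals MEC at q*: 3.01 + 0.09×3.5684 = 3.3312.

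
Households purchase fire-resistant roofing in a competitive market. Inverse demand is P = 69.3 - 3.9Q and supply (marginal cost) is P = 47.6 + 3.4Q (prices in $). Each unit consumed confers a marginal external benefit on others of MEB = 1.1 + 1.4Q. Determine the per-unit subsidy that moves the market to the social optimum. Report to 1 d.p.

subsidy = $6.5 per unit

Social marginal benefit = demand + MEB = 70.4 - 2.5Q.
Set SMB = MC: 70.4 - 2.5Q = 47.6 + 3.4Q → Q* = 3.8644.
The Pigouvian subsidy equals MEB at Q*: 1.1 + 1.4×3.8644 = 6.5102.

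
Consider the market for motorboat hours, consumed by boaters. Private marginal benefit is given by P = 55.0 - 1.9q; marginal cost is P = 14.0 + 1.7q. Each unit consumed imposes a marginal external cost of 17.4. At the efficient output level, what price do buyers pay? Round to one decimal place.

Social marginal benefit = demand − MEC = 37.6 - 1.9q.
Set SMB = MC: 37.6 - 1.9q = 14.0 + 1.7q → q* = 6.5556.
Consumer price on the demand curve at q*: 55.0 − 1.9×6.5556 = 42.5444.

P = 42.5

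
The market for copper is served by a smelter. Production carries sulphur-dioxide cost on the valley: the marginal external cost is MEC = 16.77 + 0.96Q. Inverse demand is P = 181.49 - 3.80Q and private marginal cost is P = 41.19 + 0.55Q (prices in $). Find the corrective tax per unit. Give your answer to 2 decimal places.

Social marginal cost = private MC + MEC = 57.96 + 1.51Q.
Set SMC = demand: 57.96 + 1.51Q = 181.49 - 3.80Q → Q* = 23.2637.
The Pigouvian tax equals MEC at Q*: 16.77 + 0.96×23.2637 = 39.1032.

tax = $39.10 per unit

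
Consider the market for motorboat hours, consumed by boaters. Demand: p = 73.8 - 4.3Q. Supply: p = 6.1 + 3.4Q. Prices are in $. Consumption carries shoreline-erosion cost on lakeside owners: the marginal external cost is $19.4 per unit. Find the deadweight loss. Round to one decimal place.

Market equilibrium (private): 6.1 + 3.4Q = 73.8 - 4.3Q → Q_m = 8.7922.
Social marginal benefit = demand − MEC = 54.4 - 4.3Q.
Set SMB = MC: 54.4 - 4.3Q = 6.1 + 3.4Q → Q* = 6.2727.
Height of the DWL triangle at Q_m is MC(Q_m) − SMB(Q_m) = MEC(Q_m) = 19.4000.
DWL = ½ × 2.5195 × 19.4000 = 24.4392.

DWL = $24.4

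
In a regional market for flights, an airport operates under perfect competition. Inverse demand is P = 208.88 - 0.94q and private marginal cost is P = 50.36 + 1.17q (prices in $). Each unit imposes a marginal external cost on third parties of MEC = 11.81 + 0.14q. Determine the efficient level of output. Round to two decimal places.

q* = 65.20

Social marginal cost = private MC + MEC = 62.17 + 1.31q.
Set SMC = demand: 62.17 + 1.31q = 208.88 - 0.94q → q* = 65.2044.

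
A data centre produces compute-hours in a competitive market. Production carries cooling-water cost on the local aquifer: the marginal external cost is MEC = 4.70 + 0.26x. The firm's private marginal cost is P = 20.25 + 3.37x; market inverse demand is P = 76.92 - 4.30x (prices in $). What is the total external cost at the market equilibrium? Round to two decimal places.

Market equilibrium (private): 20.25 + 3.37x = 76.92 - 4.30x → x_m = 7.3885.
Total external cost = ∫₀^{x_m} (4.70 + 0.26x) dx = 4.70×7.3885 + ½×0.26×7.3885² = 41.8226.

$41.82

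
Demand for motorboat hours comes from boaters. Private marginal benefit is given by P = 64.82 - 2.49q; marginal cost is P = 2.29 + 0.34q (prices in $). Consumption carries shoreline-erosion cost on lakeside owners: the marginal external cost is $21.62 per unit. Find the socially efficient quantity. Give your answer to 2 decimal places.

Social marginal benefit = demand − MEC = 43.20 - 2.49q.
Set SMB = MC: 43.20 - 2.49q = 2.29 + 0.34q → q* = 14.4558.

q* = 14.46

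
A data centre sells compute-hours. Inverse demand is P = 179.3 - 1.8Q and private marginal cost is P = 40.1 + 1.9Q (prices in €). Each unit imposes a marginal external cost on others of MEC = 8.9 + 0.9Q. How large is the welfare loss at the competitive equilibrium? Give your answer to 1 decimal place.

DWL = €198.7

Market equilibrium (private): 40.1 + 1.9Q = 179.3 - 1.8Q → Q_m = 37.6216.
Social marginal cost = private MC + MEC = 49.0 + 2.8Q.
Set SMC = demand: 49.0 + 2.8Q = 179.3 - 1.8Q → Q* = 28.3261.
Height of the DWL triangle at Q_m is SMC(Q_m) − demand(Q_m) = MEC(Q_m) = 42.7595.
DWL = ½ × 9.2955 × 42.7595 = 198.7355.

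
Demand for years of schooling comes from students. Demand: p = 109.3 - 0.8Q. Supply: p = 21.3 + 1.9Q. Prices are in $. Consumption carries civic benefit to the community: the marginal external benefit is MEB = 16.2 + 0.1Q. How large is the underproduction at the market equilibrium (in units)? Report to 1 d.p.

7.5 units

Market equilibrium (private): 21.3 + 1.9Q = 109.3 - 0.8Q → Q_m = 32.5926.
Social marginal benefit = demand + MEB = 125.5 - 0.7Q.
Set SMB = MC: 125.5 - 0.7Q = 21.3 + 1.9Q → Q* = 40.0769.
Gap = |32.5926 − 40.0769| = 7.4843.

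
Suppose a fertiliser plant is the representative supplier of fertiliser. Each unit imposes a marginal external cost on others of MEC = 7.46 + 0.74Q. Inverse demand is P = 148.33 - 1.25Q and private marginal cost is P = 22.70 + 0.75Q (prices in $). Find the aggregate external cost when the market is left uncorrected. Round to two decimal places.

Market equilibrium (private): 22.70 + 0.75Q = 148.33 - 1.25Q → Q_m = 62.8150.
Total external cost = ∫₀^{Q_m} (7.46 + 0.74Q) dQ = 7.46×62.8150 + ½×0.74×62.8150² = 1928.5179.

$1928.52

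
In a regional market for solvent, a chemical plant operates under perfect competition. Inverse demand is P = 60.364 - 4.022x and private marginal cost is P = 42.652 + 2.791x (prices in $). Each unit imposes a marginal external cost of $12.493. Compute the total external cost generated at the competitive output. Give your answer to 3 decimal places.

$32.478

Market equilibrium (private): 42.652 + 2.791x = 60.364 - 4.022x → x_m = 2.5997.
Total external cost = MEC × x_m = 12.493 × 2.5997 = 32.4781.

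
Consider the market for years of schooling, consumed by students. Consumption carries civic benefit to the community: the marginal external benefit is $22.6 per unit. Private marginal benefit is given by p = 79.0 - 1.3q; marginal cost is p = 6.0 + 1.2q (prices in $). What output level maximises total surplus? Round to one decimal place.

Social marginal benefit = demand + MEB = 101.6 - 1.3q.
Set SMB = MC: 101.6 - 1.3q = 6.0 + 1.2q → q* = 38.2400.

q* = 38.2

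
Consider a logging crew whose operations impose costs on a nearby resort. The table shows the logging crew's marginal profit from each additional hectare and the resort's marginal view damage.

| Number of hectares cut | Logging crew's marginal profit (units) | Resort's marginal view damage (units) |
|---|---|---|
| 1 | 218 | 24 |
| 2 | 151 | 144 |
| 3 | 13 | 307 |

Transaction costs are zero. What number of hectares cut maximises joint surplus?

2

Bargaining reaches the level where marginal profit last exceeds marginal view damage.
That holds through level 2 (151 ≥ 144) but not at 3 (13 < 307).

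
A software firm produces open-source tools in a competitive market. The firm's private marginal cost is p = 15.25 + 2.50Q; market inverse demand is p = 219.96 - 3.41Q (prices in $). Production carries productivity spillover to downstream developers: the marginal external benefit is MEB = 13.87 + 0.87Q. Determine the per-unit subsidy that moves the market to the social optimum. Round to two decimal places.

Social marginal cost = private MC − MEB = 1.38 + 1.63Q.
Set SMC = demand: 1.38 + 1.63Q = 219.96 - 3.41Q → Q* = 43.3690.
The Pigouvian subsidy equals MEB at Q*: 13.87 + 0.87×43.3690 = 51.6010.

subsidy = $51.60 per unit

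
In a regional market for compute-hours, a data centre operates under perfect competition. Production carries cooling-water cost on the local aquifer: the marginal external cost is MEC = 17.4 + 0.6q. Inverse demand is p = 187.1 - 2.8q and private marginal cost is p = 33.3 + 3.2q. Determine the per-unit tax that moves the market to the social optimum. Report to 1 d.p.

tax = 29.8 per unit

Social marginal cost = private MC + MEC = 50.7 + 3.8q.
Set SMC = demand: 50.7 + 3.8q = 187.1 - 2.8q → q* = 20.6667.
The Pigouvian tax equals MEC at q*: 17.4 + 0.6×20.6667 = 29.8000.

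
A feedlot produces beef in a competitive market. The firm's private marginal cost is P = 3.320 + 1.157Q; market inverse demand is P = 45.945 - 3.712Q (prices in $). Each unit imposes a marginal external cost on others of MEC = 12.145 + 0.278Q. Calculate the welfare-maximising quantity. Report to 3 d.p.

Social marginal cost = private MC + MEC = 15.465 + 1.435Q.
Set SMC = demand: 15.465 + 1.435Q = 45.945 - 3.712Q → Q* = 5.9219.

Q* = 5.922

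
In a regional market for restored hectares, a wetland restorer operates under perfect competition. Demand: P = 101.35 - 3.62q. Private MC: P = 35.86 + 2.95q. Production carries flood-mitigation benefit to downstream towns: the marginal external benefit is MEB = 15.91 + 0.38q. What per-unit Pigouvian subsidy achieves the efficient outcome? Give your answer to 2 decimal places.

subsidy = 20.91 per unit

Social marginal cost = private MC − MEB = 19.95 + 2.57q.
Set SMC = demand: 19.95 + 2.57q = 101.35 - 3.62q → q* = 13.1502.
The Pigouvian subsidy equals MEB at q*: 15.91 + 0.38×13.1502 = 20.9071.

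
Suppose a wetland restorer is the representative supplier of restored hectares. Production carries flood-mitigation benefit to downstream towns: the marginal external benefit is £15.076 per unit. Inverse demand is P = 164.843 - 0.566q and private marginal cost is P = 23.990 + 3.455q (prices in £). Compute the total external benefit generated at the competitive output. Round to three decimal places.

£528.102

Market equilibrium (private): 23.990 + 3.455q = 164.843 - 0.566q → q_m = 35.0293.
Total external benefit = MEB × q_m = 15.076 × 35.0293 = 528.1017.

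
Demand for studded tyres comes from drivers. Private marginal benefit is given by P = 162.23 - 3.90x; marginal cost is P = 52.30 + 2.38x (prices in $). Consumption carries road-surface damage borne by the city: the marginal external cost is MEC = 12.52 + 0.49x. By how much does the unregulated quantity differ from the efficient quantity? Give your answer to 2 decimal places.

Market equilibrium (private): 52.30 + 2.38x = 162.23 - 3.90x → x_m = 17.5048.
Social marginal benefit = demand − MEC = 149.71 - 4.39x.
Set SMB = MC: 149.71 - 4.39x = 52.30 + 2.38x → x* = 14.3885.
Gap = |17.5048 − 14.3885| = 3.1163.

3.12 units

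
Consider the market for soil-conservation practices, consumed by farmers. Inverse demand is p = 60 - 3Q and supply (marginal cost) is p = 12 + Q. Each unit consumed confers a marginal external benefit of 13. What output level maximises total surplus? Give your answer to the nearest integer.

Q* = 15

Social marginal benefit = demand + MEB = 73 - 3Q.
Set SMB = MC: 73 - 3Q = 12 + Q → Q* = 15.2500.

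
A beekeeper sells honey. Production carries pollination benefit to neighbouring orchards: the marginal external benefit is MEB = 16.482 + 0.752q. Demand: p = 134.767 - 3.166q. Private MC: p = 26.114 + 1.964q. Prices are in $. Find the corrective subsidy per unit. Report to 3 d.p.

Social marginal cost = private MC − MEB = 9.632 + 1.212q.
Set SMC = demand: 9.632 + 1.212q = 134.767 - 3.166q → q* = 28.5827.
The Pigouvian subsidy equals MEB at q*: 16.482 + 0.752×28.5827 = 37.9762.

subsidy = $37.976 per unit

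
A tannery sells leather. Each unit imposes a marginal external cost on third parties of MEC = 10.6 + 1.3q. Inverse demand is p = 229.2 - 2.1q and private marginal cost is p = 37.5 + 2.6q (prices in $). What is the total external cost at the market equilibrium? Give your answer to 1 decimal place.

$1513.7

Market equilibrium (private): 37.5 + 2.6q = 229.2 - 2.1q → q_m = 40.7872.
Total external cost = ∫₀^{q_m} (10.6 + 1.3q) dq = 10.6×40.7872 + ½×1.3×40.7872² = 1513.6815.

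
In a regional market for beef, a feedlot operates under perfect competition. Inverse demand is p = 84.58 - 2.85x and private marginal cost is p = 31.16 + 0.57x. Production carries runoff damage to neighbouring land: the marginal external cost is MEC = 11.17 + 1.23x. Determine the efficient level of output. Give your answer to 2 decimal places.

Social marginal cost = private MC + MEC = 42.33 + 1.80x.
Set SMC = demand: 42.33 + 1.80x = 84.58 - 2.85x → x* = 9.0860.

x* = 9.09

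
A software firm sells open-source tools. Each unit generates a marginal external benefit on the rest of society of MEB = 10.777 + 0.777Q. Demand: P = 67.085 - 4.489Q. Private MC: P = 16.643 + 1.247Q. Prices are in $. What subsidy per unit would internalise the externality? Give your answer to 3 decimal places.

subsidy = $20.369 per unit

Social marginal cost = private MC − MEB = 5.866 + 0.470Q.
Set SMC = demand: 5.866 + 0.470Q = 67.085 - 4.489Q → Q* = 12.3450.
The Pigouvian subsidy equals MEB at Q*: 10.777 + 0.777×12.3450 = 20.3691.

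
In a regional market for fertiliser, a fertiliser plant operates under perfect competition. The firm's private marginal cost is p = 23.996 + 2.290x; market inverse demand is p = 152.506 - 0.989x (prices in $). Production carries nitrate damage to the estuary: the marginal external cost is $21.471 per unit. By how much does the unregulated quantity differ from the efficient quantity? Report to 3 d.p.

Market equilibrium (private): 23.996 + 2.290x = 152.506 - 0.989x → x_m = 39.1918.
Social marginal cost = private MC + MEC = 45.467 + 2.290x.
Set SMC = demand: 45.467 + 2.290x = 152.506 - 0.989x → x* = 32.6438.
Gap = |39.1918 − 32.6438| = 6.5480.

6.548 units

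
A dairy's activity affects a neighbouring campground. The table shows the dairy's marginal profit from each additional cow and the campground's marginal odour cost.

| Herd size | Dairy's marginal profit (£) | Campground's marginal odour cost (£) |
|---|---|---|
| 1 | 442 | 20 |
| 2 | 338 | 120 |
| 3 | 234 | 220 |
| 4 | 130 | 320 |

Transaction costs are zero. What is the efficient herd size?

Bargaining reaches the level where marginal profit last exceeds marginal odour cost.
That holds through level 3 (234 ≥ 220) but not at 4 (130 < 320).

3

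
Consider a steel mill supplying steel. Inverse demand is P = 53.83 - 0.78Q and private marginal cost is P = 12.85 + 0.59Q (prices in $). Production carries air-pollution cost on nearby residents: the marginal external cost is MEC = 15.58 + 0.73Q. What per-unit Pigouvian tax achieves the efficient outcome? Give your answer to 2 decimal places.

tax = $24.41 per unit

Social marginal cost = private MC + MEC = 28.43 + 1.32Q.
Set SMC = demand: 28.43 + 1.32Q = 53.83 - 0.78Q → Q* = 12.0952.
The Pigouvian tax equals MEC at Q*: 15.58 + 0.73×12.0952 = 24.4095.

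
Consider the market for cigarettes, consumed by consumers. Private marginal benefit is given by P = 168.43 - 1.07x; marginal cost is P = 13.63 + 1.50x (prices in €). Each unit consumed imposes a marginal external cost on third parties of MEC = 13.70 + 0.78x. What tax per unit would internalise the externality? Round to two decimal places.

tax = €46.55 per unit

Social marginal benefit = demand − MEC = 154.73 - 1.85x.
Set SMB = MC: 154.73 - 1.85x = 13.63 + 1.50x → x* = 42.1194.
The Pigouvian tax equals MEC at x*: 13.70 + 0.78×42.1194 = 46.5531.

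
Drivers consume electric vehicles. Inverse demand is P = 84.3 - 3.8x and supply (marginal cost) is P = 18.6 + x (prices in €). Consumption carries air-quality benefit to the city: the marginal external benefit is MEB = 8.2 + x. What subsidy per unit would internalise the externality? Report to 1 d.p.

subsidy = €27.6 per unit

Social marginal benefit = demand + MEB = 92.5 - 2.8x.
Set SMB = MC: 92.5 - 2.8x = 18.6 + x → x* = 19.4474.
The Pigouvian subsidy equals MEB at x*: 8.2 + 1.0×19.4474 = 27.6474.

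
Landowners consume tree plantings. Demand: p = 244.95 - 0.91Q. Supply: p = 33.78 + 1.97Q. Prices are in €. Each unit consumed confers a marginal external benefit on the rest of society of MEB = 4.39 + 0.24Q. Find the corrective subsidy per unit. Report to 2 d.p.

subsidy = €23.99 per unit

Social marginal benefit = demand + MEB = 249.34 - 0.67Q.
Set SMB = MC: 249.34 - 0.67Q = 33.78 + 1.97Q → Q* = 81.6515.
The Pigouvian subsidy equals MEB at Q*: 4.39 + 0.24×81.6515 = 23.9864.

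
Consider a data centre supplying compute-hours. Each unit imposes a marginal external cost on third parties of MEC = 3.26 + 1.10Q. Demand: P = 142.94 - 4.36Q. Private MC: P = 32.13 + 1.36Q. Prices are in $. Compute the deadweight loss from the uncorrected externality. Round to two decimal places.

Market equilibrium (private): 32.13 + 1.36Q = 142.94 - 4.36Q → Q_m = 19.3724.
Social marginal cost = private MC + MEC = 35.39 + 2.46Q.
Set SMC = demand: 35.39 + 2.46Q = 142.94 - 4.36Q → Q* = 15.7698.
The welfare-loss triangle has base |Q_m − Q*| and height MEC(Q_m) (the vertical gap between SMC and demand is zero at Q* and MEC at Q_m).
DWL = ½ × 3.6026 × 24.5696 = 44.2572.

DWL = $44.26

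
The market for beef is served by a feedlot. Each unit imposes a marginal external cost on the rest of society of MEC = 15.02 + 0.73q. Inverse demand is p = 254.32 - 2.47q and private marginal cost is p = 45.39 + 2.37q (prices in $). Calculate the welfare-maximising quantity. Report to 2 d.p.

q* = 34.81

Social marginal cost = private MC + MEC = 60.41 + 3.10q.
Set SMC = demand: 60.41 + 3.10q = 254.32 - 2.47q → q* = 34.8133.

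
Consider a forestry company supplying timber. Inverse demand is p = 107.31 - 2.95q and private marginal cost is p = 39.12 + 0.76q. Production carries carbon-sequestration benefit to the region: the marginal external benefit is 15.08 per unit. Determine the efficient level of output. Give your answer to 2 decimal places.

Social marginal cost = private MC − MEB = 24.04 + 0.76q.
Set SMC = demand: 24.04 + 0.76q = 107.31 - 2.95q → q* = 22.4447.

q* = 22.44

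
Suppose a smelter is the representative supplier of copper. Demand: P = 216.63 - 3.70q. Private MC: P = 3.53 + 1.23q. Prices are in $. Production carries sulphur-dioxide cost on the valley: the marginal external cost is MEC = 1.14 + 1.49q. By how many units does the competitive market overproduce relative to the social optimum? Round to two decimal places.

Market equilibrium (private): 3.53 + 1.23q = 216.63 - 3.70q → q_m = 43.2252.
Social marginal cost = private MC + MEC = 4.67 + 2.72q.
Set SMC = demand: 4.67 + 2.72q = 216.63 - 3.70q → q* = 33.0156.
Gap = |43.2252 − 33.0156| = 10.2096.

10.21 units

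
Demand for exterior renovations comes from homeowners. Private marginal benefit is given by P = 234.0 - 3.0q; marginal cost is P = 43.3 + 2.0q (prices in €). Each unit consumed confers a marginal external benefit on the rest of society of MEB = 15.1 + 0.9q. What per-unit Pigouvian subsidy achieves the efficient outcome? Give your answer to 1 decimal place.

Social marginal benefit = demand + MEB = 249.1 - 2.1q.
Set SMB = MC: 249.1 - 2.1q = 43.3 + 2.0q → q* = 50.1951.
The Pigouvian subsidy equals MEB at q*: 15.1 + 0.9×50.1951 = 60.2756.

subsidy = €60.3 per unit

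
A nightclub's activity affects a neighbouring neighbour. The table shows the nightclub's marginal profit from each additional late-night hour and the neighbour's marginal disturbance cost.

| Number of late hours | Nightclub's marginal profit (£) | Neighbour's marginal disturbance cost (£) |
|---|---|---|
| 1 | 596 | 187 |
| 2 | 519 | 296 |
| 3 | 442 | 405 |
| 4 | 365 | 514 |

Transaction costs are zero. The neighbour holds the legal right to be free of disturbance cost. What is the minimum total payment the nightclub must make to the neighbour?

Efficient level: marginal profit ≥ marginal disturbance cost through level 3, so k* = 3.
With the neighbour holding the right, the nightclub must at least compensate total damage at k*: 187 + 296 + 405 = 888.

£888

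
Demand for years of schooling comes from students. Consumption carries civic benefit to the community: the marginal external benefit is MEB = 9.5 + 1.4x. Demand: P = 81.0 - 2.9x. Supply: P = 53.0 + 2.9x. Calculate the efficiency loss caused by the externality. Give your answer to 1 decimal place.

Market equilibrium (private): 53.0 + 2.9x = 81.0 - 2.9x → x_m = 4.8276.
Social marginal benefit = demand + MEB = 90.5 - 1.5x.
Set SMB = MC: 90.5 - 1.5x = 53.0 + 2.9x → x* = 8.5227.
Between x* and x_m the wedge SMB − MC runs linearly from 0 to MEB(x_m), so the loss is a triangle.
DWL = ½ × 3.6951 × 16.2586 = 30.0386.

DWL = 30.0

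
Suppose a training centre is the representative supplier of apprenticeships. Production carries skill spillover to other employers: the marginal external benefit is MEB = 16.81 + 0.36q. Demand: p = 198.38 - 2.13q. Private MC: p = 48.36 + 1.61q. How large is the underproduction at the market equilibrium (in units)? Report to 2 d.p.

9.25 units

Market equilibrium (private): 48.36 + 1.61q = 198.38 - 2.13q → q_m = 40.1123.
Social marginal cost = private MC − MEB = 31.55 + 1.25q.
Set SMC = demand: 31.55 + 1.25q = 198.38 - 2.13q → q* = 49.3580.
Gap = |40.1123 − 49.3580| = 9.2457.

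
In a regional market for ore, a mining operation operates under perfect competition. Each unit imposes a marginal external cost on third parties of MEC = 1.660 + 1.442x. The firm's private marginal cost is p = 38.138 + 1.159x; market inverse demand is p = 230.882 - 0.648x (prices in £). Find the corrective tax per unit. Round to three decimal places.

tax = £86.469 per unit

Social marginal cost = private MC + MEC = 39.798 + 2.601x.
Set SMC = demand: 39.798 + 2.601x = 230.882 - 0.648x → x* = 58.8132.
The Pigouvian tax equals MEC at x*: 1.660 + 1.442×58.8132 = 86.4686.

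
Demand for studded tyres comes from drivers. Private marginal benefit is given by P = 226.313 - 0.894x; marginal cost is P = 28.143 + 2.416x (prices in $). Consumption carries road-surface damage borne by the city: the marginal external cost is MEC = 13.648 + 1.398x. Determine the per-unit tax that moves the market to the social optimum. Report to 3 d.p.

Social marginal benefit = demand − MEC = 212.665 - 2.292x.
Set SMB = MC: 212.665 - 2.292x = 28.143 + 2.416x → x* = 39.1933.
The Pigouvian tax equals MEC at x*: 13.648 + 1.398×39.1933 = 68.4402.

tax = $68.440 per unit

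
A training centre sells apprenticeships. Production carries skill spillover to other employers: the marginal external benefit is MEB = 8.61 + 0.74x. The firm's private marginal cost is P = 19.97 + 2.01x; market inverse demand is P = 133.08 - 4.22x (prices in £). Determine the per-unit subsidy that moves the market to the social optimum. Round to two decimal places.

subsidy = £25.02 per unit

Social marginal cost = private MC − MEB = 11.36 + 1.27x.
Set SMC = demand: 11.36 + 1.27x = 133.08 - 4.22x → x* = 22.1712.
The Pigouvian subsidy equals MEB at x*: 8.61 + 0.74×22.1712 = 25.0167.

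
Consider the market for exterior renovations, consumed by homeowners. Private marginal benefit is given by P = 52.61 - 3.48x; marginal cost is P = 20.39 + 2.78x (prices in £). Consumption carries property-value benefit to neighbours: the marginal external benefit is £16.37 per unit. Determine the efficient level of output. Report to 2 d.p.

Social marginal benefit = demand + MEB = 68.98 - 3.48x.
Set SMB = MC: 68.98 - 3.48x = 20.39 + 2.78x → x* = 7.7620.

x* = 7.76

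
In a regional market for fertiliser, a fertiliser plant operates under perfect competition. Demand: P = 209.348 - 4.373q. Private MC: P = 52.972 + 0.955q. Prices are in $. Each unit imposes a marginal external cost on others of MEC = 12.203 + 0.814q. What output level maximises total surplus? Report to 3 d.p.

q* = 23.473

Social marginal cost = private MC + MEC = 65.175 + 1.769q.
Set SMC = demand: 65.175 + 1.769q = 209.348 - 4.373q → q* = 23.4733.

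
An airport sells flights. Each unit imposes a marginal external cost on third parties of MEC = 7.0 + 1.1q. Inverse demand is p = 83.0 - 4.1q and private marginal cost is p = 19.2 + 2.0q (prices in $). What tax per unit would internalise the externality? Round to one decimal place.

tax = $15.7 per unit

Social marginal cost = private MC + MEC = 26.2 + 3.1q.
Set SMC = demand: 26.2 + 3.1q = 83.0 - 4.1q → q* = 7.8889.
The Pigouvian tax equals MEC at q*: 7.0 + 1.1×7.8889 = 15.6778.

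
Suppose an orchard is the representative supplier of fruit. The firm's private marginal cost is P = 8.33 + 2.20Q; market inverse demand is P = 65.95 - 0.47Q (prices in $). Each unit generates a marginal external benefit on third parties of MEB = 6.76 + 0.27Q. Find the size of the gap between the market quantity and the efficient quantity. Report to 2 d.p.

5.24 units

Market equilibrium (private): 8.33 + 2.20Q = 65.95 - 0.47Q → Q_m = 21.5805.
Social marginal cost = private MC − MEB = 1.57 + 1.93Q.
Set SMC = demand: 1.57 + 1.93Q = 65.95 - 0.47Q → Q* = 26.8250.
Gap = |21.5805 − 26.8250| = 5.2445.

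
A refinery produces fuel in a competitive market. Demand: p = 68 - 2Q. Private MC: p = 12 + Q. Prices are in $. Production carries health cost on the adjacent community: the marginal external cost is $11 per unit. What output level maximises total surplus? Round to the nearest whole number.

Q* = 15

Social marginal cost = private MC + MEC = 23 + Q.
Set SMC = demand: 23 + Q = 68 - 2Q → Q* = 15.0000.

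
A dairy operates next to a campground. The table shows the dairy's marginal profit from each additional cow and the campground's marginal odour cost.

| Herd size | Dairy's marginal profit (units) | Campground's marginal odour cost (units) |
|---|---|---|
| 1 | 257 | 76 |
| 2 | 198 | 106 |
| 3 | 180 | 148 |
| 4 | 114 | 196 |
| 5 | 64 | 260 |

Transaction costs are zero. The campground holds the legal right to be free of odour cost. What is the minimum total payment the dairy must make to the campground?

330

Efficient level: marginal profit ≥ marginal odour cost through level 3, so k* = 3.
With the campground holding the right, the dairy must at least compensate total damage at k*: 76 + 106 + 148 = 330.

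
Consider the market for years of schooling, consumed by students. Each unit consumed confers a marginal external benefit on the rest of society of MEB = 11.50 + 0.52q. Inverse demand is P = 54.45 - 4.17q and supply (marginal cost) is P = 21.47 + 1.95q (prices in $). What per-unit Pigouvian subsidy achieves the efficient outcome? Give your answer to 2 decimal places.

Social marginal benefit = demand + MEB = 65.95 - 3.65q.
Set SMB = MC: 65.95 - 3.65q = 21.47 + 1.95q → q* = 7.9429.
The Pigouvian subsidy equals MEB at q*: 11.50 + 0.52×7.9429 = 15.6303.

subsidy = $15.63 per unit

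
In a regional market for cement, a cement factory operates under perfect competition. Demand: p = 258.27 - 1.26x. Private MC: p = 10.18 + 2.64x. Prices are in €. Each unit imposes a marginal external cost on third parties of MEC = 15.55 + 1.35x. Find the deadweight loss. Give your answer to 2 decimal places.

Market equilibrium (private): 10.18 + 2.64x = 258.27 - 1.26x → x_m = 63.6128.
Social marginal cost = private MC + MEC = 25.73 + 3.99x.
Set SMC = demand: 25.73 + 3.99x = 258.27 - 1.26x → x* = 44.2933.
Height of the DWL triangle at x_m is SMC(x_m) − demand(x_m) = MEC(x_m) = 101.4273.
DWL = ½ × 19.3195 × 101.4273 = 979.7624.

DWL = €979.76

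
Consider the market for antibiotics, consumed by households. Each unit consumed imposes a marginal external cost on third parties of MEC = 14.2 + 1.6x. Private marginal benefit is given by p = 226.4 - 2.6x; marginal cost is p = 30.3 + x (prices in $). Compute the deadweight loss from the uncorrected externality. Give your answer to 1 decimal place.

Market equilibrium (private): 30.3 + x = 226.4 - 2.6x → x_m = 54.4722.
Social marginal benefit = demand − MEC = 212.2 - 4.2x.
Set SMB = MC: 212.2 - 4.2x = 30.3 + x → x* = 34.9808.
Between x* and x_m the wedge MC − SMB runs linearly from 0 to MEC(x_m), so the loss is a triangle.
DWL = ½ × 19.4914 × 101.3556 = 987.7813.

DWL = $987.8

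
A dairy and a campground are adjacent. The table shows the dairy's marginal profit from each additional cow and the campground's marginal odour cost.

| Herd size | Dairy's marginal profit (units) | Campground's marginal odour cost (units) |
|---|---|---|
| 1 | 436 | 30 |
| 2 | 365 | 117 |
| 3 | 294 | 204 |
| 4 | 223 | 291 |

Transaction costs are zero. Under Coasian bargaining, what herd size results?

3

Bargaining reaches the level where marginal profit last exceeds marginal odour cost.
That holds through level 3 (294 ≥ 204) but not at 4 (223 < 291).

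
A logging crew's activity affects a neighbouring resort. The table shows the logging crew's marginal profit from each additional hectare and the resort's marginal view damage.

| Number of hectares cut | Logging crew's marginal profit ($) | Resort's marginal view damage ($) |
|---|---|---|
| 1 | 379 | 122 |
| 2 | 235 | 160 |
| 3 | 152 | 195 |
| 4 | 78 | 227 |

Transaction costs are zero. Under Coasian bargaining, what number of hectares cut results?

Bargaining reaches the level where marginal profit last exceeds marginal view damage.
That holds through level 2 (235 ≥ 160) but not at 3 (152 < 195).

2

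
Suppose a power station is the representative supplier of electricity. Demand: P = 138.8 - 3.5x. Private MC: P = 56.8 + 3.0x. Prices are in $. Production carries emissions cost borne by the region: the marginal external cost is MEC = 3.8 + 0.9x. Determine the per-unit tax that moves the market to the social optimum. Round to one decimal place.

tax = $13.3 per unit

Social marginal cost = private MC + MEC = 60.6 + 3.9x.
Set SMC = demand: 60.6 + 3.9x = 138.8 - 3.5x → x* = 10.5676.
The Pigouvian tax equals MEC at x*: 3.8 + 0.9×10.5676 = 13.3108.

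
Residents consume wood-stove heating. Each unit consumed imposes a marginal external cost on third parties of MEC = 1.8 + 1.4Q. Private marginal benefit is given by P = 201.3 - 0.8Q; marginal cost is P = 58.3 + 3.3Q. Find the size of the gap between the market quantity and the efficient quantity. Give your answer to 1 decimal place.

9.2 units

Market equilibrium (private): 58.3 + 3.3Q = 201.3 - 0.8Q → Q_m = 34.8780.
Social marginal benefit = demand − MEC = 199.5 - 2.2Q.
Set SMB = MC: 199.5 - 2.2Q = 58.3 + 3.3Q → Q* = 25.6727.
Gap = |34.8780 − 25.6727| = 9.2053.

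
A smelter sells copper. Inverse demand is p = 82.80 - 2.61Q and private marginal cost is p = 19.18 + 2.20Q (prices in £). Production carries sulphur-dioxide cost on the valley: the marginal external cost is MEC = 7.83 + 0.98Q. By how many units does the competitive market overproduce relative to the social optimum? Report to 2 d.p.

3.59 units

Market equilibrium (private): 19.18 + 2.20Q = 82.80 - 2.61Q → Q_m = 13.2266.
Social marginal cost = private MC + MEC = 27.01 + 3.18Q.
Set SMC = demand: 27.01 + 3.18Q = 82.80 - 2.61Q → Q* = 9.6356.
Gap = |13.2266 − 9.6356| = 3.5910.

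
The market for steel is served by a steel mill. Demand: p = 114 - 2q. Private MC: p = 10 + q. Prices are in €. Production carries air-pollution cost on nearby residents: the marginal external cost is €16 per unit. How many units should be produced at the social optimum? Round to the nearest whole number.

Social marginal cost = private MC + MEC = 26 + q.
Set SMC = demand: 26 + q = 114 - 2q → q* = 29.3333.

q* = 29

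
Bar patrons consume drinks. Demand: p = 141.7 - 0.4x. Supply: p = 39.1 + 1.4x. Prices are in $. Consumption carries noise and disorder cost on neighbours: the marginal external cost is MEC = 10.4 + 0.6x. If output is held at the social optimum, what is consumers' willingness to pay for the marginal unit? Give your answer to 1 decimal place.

Social marginal benefit = demand − MEC = 131.3 - x.
Set SMB = MC: 131.3 - x = 39.1 + 1.4x → x* = 38.4167.
Consumer price on the demand curve at x*: 141.7 − 0.4×38.4167 = 126.3333.

P = $126.3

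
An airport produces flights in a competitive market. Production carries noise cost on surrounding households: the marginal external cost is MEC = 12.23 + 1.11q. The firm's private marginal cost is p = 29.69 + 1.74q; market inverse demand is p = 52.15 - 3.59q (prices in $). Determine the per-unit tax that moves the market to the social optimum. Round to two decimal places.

tax = $13.99 per unit

Social marginal cost = private MC + MEC = 41.92 + 2.85q.
Set SMC = demand: 41.92 + 2.85q = 52.15 - 3.59q → q* = 1.5885.
The Pigouvian tax equals MEC at q*: 12.23 + 1.11×1.5885 = 13.9932.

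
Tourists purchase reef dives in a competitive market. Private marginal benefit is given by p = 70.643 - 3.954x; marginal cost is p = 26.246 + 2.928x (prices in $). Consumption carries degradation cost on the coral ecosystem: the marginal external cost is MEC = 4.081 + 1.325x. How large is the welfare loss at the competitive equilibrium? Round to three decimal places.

DWL = $9.717

Market equilibrium (private): 26.246 + 2.928x = 70.643 - 3.954x → x_m = 6.4512.
Social marginal benefit = demand − MEC = 66.562 - 5.279x.
Set SMB = MC: 66.562 - 5.279x = 26.246 + 2.928x → x* = 4.9124.
Height of the DWL triangle at x_m is MC(x_m) − SMB(x_m) = MEC(x_m) = 12.6288.
DWL = ½ × 1.5388 × 12.6288 = 9.7166.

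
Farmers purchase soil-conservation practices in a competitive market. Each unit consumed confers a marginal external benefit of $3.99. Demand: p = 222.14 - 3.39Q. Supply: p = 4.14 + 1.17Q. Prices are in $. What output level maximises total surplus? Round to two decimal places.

Social marginal benefit = demand + MEB = 226.13 - 3.39Q.
Set SMB = MC: 226.13 - 3.39Q = 4.14 + 1.17Q → Q* = 48.6820.

Q* = 48.68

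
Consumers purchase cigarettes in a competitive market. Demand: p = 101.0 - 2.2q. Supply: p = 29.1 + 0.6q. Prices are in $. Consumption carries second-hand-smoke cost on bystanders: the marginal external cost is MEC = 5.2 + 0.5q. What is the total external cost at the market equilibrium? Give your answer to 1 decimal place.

$298.4

Market equilibrium (private): 29.1 + 0.6q = 101.0 - 2.2q → q_m = 25.6786.
Total external cost = ∫₀^{q_m} (5.2 + 0.5q) dq = 5.2×25.6786 + ½×0.5×25.6786² = 298.3763.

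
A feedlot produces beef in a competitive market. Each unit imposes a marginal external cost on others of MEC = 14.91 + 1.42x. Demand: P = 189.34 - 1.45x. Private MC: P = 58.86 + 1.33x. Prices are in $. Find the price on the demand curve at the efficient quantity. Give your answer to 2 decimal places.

P = $149.44

Social marginal cost = private MC + MEC = 73.77 + 2.75x.
Set SMC = demand: 73.77 + 2.75x = 189.34 - 1.45x → x* = 27.5167.
Consumer price on the demand curve at x*: 189.34 − 1.45×27.5167 = 149.4408.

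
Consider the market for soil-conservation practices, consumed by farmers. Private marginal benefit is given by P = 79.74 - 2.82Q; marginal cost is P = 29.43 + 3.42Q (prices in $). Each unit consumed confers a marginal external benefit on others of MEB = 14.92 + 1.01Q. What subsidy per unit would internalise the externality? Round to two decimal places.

subsidy = $27.52 per unit

Social marginal benefit = demand + MEB = 94.66 - 1.81Q.
Set SMB = MC: 94.66 - 1.81Q = 29.43 + 3.42Q → Q* = 12.4723.
The Pigouvian subsidy equals MEB at Q*: 14.92 + 1.01×12.4723 = 27.5170.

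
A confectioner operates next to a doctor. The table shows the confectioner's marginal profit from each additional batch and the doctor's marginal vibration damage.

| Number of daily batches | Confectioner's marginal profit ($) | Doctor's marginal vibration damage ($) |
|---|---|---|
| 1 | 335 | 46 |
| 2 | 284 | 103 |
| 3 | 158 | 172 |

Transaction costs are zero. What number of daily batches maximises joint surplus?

2

Bargaining reaches the level where marginal profit last exceeds marginal vibration damage.
That holds through level 2 (284 ≥ 103) but not at 3 (158 < 172).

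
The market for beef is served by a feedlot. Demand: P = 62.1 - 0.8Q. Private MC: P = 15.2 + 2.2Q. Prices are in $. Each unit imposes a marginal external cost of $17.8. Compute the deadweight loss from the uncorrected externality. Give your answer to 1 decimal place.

DWL = $52.8

Market equilibrium (private): 15.2 + 2.2Q = 62.1 - 0.8Q → Q_m = 15.6333.
Social marginal cost = private MC + MEC = 33.0 + 2.2Q.
Set SMC = demand: 33.0 + 2.2Q = 62.1 - 0.8Q → Q* = 9.7000.
The welfare-loss triangle has base |Q_m − Q*| and height MEC(Q_m) (the vertical gap between SMC and demand is zero at Q* and MEC at Q_m).
DWL = ½ × 5.9333 × 17.8000 = 52.8064.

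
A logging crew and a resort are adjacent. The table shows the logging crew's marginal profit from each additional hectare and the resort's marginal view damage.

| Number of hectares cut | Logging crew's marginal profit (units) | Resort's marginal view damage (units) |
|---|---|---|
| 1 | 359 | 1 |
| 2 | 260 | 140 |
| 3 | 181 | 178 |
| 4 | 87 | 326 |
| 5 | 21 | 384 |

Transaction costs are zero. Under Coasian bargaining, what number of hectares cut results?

3

Bargaining reaches the level where marginal profit last exceeds marginal view damage.
That holds through level 3 (181 ≥ 178) but not at 4 (87 < 326).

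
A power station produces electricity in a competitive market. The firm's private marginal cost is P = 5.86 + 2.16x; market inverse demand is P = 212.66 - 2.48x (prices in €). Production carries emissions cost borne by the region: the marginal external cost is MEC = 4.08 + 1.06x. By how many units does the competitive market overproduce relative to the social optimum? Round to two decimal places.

Market equilibrium (private): 5.86 + 2.16x = 212.66 - 2.48x → x_m = 44.5690.
Social marginal cost = private MC + MEC = 9.94 + 3.22x.
Set SMC = demand: 9.94 + 3.22x = 212.66 - 2.48x → x* = 35.5649.
Gap = |44.5690 − 35.5649| = 9.0041.

9.00 units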